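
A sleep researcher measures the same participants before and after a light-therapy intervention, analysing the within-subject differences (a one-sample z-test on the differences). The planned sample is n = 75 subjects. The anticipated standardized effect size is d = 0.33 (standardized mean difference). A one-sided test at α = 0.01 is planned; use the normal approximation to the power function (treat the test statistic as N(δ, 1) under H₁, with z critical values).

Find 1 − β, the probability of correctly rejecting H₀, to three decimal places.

Noncentrality parameter: δ = d·√n = 0.33 × √75 = 2.8579
Critical value for a one-sided test at α = 0.01: z_α = 2.326.
Power = Φ(δ − 2.326) = Φ(0.532) = 0.7025.

Power ≈ 0.702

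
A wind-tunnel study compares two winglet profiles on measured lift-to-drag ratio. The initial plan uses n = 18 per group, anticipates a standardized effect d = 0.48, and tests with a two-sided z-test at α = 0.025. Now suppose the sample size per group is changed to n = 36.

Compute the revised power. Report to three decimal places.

With n = 36 per group: δ = d·√(n/2) = 0.48 × √(36/2) = 2.0365. Critical value z_{0.0125} = 2.241.
Revised power = Φ(δ − 2.241) + Φ(−δ − 2.241) = Φ(-0.205) + Φ(-4.278) = 0.4188 + 0.0000 = 0.4188.

Power ≈ 0.419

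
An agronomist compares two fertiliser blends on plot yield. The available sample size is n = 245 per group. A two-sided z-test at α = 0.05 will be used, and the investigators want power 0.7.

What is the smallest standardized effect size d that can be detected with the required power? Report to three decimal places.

Required noncentrality: δ = z_{0.025} + z_{0.30} = 1.960 + 0.524 = 2.484.
(The second rejection-region term Φ(−δ − z_{α/2}) is negligible and dropped.)
δ = d·√(n/2) ⇒ d = δ/√(n/2) = 2.484/√(245/2) = 0.2245.

d ≈ 0.224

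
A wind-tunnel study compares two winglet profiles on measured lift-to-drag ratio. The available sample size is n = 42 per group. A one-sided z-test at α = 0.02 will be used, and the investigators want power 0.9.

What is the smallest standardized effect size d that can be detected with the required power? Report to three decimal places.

Required noncentrality: δ = z_{0.02} + z_{0.10} = 2.054 + 1.282 = 3.335.
δ = d·√(n/2) ⇒ d = δ/√(n/2) = 3.335/√(42/2) = 0.7278.

d ≈ 0.728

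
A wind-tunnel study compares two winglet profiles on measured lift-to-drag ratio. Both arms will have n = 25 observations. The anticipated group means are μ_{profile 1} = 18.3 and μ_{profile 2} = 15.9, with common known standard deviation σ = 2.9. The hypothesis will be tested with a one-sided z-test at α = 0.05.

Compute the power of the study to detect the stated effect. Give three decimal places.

Power ≈ 0.900

Standardized effect: d = |μ_{profile 1} − μ_{profile 2}| / σ = |18.3 − 15.9| / 2.9 = 0.8276
Noncentrality parameter: δ = d·√(n/2) = 0.8276 × √(25/2) = 2.9260
One-sided α = 0.05 → critical value z_{0.05} = 1.645.
Power = Φ(δ − 1.645) = Φ(1.281) = 0.8999.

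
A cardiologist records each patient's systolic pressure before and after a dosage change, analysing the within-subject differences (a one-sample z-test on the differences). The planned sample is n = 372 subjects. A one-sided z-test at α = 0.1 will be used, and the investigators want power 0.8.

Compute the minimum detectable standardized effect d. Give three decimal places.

d ≈ 0.110

Need Φ(δ − 1.282) = 0.8, so δ = 1.282 + 0.842 = 2.123.
δ = d·√n ⇒ d = δ/√n = 2.123/√372 = 0.1101.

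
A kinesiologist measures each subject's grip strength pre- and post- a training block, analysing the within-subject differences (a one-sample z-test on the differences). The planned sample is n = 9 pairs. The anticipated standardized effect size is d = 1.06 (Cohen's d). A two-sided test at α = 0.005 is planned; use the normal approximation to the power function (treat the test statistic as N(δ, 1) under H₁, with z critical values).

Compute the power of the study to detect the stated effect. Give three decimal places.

Power ≈ 0.645

Noncentrality parameter: δ = d·√n = 1.06 × √9 = 3.1800
Two-sided α = 0.005 → critical value z_{0.0025} = 2.807.
Power = Φ(δ − 2.807) + Φ(−δ − 2.807) = Φ(0.373) + Φ(-5.987) = 0.6454 + 0.0000 = 0.6454.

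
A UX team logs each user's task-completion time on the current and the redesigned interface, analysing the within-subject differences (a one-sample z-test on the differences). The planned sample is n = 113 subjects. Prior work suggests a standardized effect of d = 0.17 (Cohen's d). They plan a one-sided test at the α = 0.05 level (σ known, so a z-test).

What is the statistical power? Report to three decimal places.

Noncentrality parameter: δ = d·√n = 0.17 × √113 = 1.8071
One-sided α = 0.05 → critical value z_{0.05} = 1.645.
Power = P(Z > 1.645 − δ) = Φ(0.162) = 0.5645.

Power ≈ 0.564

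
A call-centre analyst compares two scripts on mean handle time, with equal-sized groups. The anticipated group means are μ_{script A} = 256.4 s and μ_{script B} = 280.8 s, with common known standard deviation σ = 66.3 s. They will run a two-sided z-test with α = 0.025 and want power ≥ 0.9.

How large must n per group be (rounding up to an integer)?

Standardized effect: d = |μ_{script A} − μ_{script B}| / σ = |256.4 − 280.8| / 66.3 = 0.3680
Set Φ(δ − 2.241) = 0.9; then δ − 2.241 = Φ⁻¹(0.9) = 1.282, giving δ = 3.523.
(The Φ(−δ − z_{α/2}) term is vanishingly small for δ > 0 and is dropped in the standard sample-size formula.)
δ = d·√(n/2) ⇒ n = 2(δ/d)² = 2 × (3.523 / 0.3680)² = 183.27.
Rounding up, n = 184 per group.

n = 184 per group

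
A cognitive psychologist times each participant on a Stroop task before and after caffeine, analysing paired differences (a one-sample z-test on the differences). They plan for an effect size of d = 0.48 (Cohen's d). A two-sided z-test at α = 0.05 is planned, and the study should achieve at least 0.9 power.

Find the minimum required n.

For power 0.9 need Φ(δ − z_{0.025}) = 0.9, so δ = z_{0.025} + z_{0.10} = 1.960 + 1.282 = 3.242.
(The Φ(−δ − z_{α/2}) term is vanishingly small for δ > 0 and is dropped in the standard sample-size formula.)
δ = d·√n ⇒ n = (δ/d)² = (3.242 / 0.48)² = 45.61.
Round up to the next whole unit.

n = 46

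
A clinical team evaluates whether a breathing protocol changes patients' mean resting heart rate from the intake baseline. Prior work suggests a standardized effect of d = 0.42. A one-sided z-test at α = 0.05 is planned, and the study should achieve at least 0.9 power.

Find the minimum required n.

n = 49

Set Φ(δ − 1.645) = 0.9; then δ − 1.645 = Φ⁻¹(0.9) = 1.282, giving δ = 2.926.
δ = d·√n ⇒ n = (δ/d)² = (2.926 / 0.42)² = 48.55.
Round up to the next whole unit.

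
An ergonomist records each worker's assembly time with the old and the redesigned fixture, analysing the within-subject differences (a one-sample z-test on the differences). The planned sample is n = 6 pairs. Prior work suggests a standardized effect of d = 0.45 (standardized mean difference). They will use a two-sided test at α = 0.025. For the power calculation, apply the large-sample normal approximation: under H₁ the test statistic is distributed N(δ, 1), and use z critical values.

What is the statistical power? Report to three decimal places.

Noncentrality parameter: δ = d·√n = 0.45 × √6 = 1.1023
Critical value for a two-sided test at α = 0.025: z_{α/2} = 2.241.
Power = Φ(δ − 2.241) + Φ(−δ − 2.241) = Φ(-1.139) + Φ(-3.344) = 0.1273 + 0.0004 = 0.1277.

Power ≈ 0.128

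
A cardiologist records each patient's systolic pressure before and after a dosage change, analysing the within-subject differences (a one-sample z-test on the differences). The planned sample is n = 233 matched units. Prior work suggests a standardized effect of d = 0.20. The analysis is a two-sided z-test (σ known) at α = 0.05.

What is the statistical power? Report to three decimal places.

Noncentrality parameter: λ = d·√n = 0.20 × √233 = 3.0529
Critical value for a two-sided test at α = 0.05: z_{α/2} = 1.960.
Power = Φ(λ − 1.960) + Φ(−λ − 1.960) = Φ(1.093) + Φ(-5.013) = 0.8628 + 0.0000 = 0.8628.

Power ≈ 0.863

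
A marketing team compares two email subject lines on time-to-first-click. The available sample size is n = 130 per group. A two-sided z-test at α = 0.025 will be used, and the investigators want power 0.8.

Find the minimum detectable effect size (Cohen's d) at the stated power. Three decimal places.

Need Φ(δ − 2.241) = 0.8, so δ = 2.241 + 0.842 = 3.083.
(Lower-tail contribution to power is negligible for δ > 0.)
δ = d·√(n/2) ⇒ d = δ/√(n/2) = 3.083/√(130/2) = 0.3824.

d ≈ 0.382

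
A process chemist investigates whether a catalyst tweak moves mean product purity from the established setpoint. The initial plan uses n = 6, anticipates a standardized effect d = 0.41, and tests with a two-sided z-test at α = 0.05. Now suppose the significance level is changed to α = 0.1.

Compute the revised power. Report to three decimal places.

Power ≈ 0.265

δ = d·√n = 0.41 × √6 = 1.0043 (unchanged). New critical value: z_{0.05} = 1.645.
Revised power = Φ(δ − 1.645) + Φ(−δ − 1.645) = Φ(-0.641) + Φ(-2.649) = 0.2609 + 0.0040 = 0.2649.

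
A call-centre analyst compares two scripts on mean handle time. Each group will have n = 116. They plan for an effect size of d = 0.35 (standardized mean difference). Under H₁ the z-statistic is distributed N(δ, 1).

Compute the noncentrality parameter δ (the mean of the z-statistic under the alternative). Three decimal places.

δ = d·√(n/2) = 0.35 × √(116/2) = 2.6655

δ ≈ 2.666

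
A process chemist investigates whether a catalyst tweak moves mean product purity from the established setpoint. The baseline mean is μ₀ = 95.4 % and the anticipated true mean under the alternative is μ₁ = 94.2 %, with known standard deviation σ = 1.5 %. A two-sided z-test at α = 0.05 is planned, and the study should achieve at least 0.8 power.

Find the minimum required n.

Standardized effect: d = |μ₁ − μ₀| / σ = |94.2 − 95.4| / 1.5 = 0.8000
Set Φ(δ − 1.960) = 0.8; then δ − 1.960 = Φ⁻¹(0.8) = 0.842, giving δ = 2.802.
(The Φ(−δ − z_{α/2}) term is vanishingly small for δ > 0 and is dropped in the standard sample-size formula.)
δ = d·√n ⇒ n = (δ/d)² = (2.802 / 0.8000)² = 12.26.
Round up to the next whole unit.

n = 13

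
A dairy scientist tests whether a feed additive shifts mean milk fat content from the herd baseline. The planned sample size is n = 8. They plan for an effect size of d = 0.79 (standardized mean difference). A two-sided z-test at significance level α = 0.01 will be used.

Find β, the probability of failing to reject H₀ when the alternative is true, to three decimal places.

β ≈ 0.634

Noncentrality parameter: δ = d·√n = 0.79 × √8 = 2.2345
Two-sided α = 0.01 → critical value z_{0.005} = 2.576.
Power = Φ(δ − 2.576) + Φ(−δ − 2.576) = Φ(-0.341) + Φ(-4.810) = 0.3664 + 0.0000 = 0.3664.
Type II error: β = 1 − power = 1 − 0.3664 = 0.6336.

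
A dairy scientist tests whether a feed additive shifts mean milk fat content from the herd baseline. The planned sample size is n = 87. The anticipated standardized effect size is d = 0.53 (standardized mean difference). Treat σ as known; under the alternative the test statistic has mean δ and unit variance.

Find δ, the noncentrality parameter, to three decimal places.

δ ≈ 4.944

The noncentrality parameter scales effect size by the design's sample-size factor: δ = d·√n = 0.53 × √87 = 4.9435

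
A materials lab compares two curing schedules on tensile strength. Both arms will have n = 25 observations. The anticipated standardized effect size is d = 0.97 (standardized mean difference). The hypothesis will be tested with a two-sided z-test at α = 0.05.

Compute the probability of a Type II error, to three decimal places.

Noncentrality parameter: δ = d·√(n/2) = 0.97 × √(25/2) = 3.4295
Critical value for a two-sided test at α = 0.05: z_{α/2} = 1.960.
Power = Φ(δ − 1.960) + Φ(−δ − 1.960) = Φ(1.470) + Φ(-5.389) = 0.9292 + 0.0000 = 0.9292.
Type II error: β = 1 − power = 1 − 0.9292 = 0.0708.

β ≈ 0.071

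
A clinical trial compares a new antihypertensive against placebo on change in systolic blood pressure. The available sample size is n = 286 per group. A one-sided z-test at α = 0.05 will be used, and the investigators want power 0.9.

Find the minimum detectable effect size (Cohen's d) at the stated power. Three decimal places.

d ≈ 0.245

Required noncentrality: δ = z_{0.05} + z_{0.10} = 1.645 + 1.282 = 2.926.
δ = d·√(n/2) ⇒ d = δ/√(n/2) = 2.926/√(286/2) = 0.2447.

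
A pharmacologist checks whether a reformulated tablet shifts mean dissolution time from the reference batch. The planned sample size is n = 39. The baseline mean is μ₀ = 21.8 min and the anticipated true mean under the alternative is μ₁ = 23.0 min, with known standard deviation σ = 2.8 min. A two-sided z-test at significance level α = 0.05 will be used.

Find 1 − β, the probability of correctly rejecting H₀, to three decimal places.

Power ≈ 0.763

Standardized effect: d = |μ₁ − μ₀| / σ = |23.0 − 21.8| / 2.8 = 0.4286
Noncentrality parameter: λ = d·√n = 0.4286 × √39 = 2.6764
Two-sided α = 0.05 → critical value z_{0.025} = 1.960.
Power = Φ(λ − 1.960) + Φ(−λ − 1.960) = Φ(0.716) + Φ(-4.636) = 0.7631 + 0.0000 = 0.7631.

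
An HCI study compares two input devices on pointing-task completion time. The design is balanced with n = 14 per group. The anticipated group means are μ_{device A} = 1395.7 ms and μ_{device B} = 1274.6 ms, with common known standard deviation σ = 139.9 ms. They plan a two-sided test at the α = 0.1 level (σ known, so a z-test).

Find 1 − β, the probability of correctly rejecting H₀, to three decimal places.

Standardized effect: d = |μ_{device A} − μ_{device B}| / σ = |1395.7 − 1274.6| / 139.9 = 0.8656
Noncentrality parameter: δ = d·√(n/2) = 0.8656 × √(14/2) = 2.2902
Critical value for a two-sided test at α = 0.1: z_{α/2} = 1.645.
Power = Φ(δ − 1.645) + Φ(−δ − 1.645) = Φ(0.645) + Φ(-3.935) = 0.7407 + 0.0000 = 0.7407.

Power ≈ 0.741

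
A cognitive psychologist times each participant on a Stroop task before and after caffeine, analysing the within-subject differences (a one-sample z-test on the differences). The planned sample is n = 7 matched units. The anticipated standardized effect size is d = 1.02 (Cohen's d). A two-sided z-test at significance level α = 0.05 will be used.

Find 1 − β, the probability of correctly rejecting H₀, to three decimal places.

Power ≈ 0.770

Noncentrality parameter: δ = d·√n = 1.02 × √7 = 2.6987
Critical value for a two-sided test at α = 0.05: z_{α/2} = 1.960.
Power = Φ(δ − 1.960) + Φ(−δ − 1.960) = Φ(0.739) + Φ(-4.659) = 0.7700 + 0.0000 = 0.7700.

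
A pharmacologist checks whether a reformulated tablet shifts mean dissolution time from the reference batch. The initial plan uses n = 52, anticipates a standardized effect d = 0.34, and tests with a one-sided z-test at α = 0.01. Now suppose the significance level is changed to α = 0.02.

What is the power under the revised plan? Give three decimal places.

Power ≈ 0.655

δ = d·√n = 0.34 × √52 = 2.4518 (unchanged). New critical value: z_{0.02} = 2.054.
Revised power = P(Z > 2.054 − δ) = Φ(0.398) = 0.6547.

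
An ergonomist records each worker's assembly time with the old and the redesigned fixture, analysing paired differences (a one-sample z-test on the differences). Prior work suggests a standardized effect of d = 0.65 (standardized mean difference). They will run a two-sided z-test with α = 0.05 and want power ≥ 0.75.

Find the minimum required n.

n = 17

For power 0.75 need Φ(δ − z_{0.025}) = 0.75, so δ = z_{0.025} + z_{0.25} = 1.960 + 0.674 = 2.634.
(Ignoring the negligible lower-tail rejection probability gives the usual closed-form inversion.)
δ = d·√n ⇒ n = (δ/d)² = (2.634 / 0.65)² = 16.43.
Round up to the next whole unit.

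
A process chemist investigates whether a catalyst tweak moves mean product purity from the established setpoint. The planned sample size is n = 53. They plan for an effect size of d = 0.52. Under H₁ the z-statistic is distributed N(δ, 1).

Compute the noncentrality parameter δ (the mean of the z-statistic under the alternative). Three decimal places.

δ ≈ 3.786

The noncentrality parameter scales effect size by the design's sample-size factor: δ = d·√n = 0.52 × √53 = 3.7857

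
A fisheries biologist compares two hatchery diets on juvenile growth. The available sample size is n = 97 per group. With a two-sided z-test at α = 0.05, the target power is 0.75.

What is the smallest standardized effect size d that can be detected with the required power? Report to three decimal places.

Required noncentrality: δ = z_{0.025} + z_{0.25} = 1.960 + 0.674 = 2.634.
(The second rejection-region term Φ(−δ − z_{α/2}) is negligible and dropped.)
δ = d·√(n/2) ⇒ d = δ/√(n/2) = 2.634/√(97/2) = 0.3783.

d ≈ 0.378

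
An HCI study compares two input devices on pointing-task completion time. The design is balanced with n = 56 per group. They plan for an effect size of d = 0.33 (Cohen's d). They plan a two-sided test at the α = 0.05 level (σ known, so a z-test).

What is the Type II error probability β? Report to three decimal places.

β ≈ 0.585

Noncentrality parameter: δ = d·√(n/2) = 0.33 × √(56/2) = 1.7462
Two-sided α = 0.05 → critical value z_{0.025} = 1.960.
Power = Φ(δ − 1.960) + Φ(−δ − 1.960) = Φ(-0.214) + Φ(-3.706) = 0.4154 + 0.0001 = 0.4155.
Type II error: β = 1 − power = 1 − 0.4155 = 0.5845.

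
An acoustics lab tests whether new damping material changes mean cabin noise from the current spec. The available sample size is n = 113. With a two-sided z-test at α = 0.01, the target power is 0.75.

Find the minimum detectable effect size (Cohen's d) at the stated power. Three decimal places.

d ≈ 0.306

Need Φ(δ − 2.576) = 0.75, so δ = 2.576 + 0.674 = 3.250.
(Lower-tail contribution to power is negligible for δ > 0.)
δ = d·√n ⇒ d = δ/√n = 3.250/√113 = 0.3058.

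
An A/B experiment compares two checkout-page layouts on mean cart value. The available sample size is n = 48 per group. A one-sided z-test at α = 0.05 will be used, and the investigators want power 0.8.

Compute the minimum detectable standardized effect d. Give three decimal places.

d ≈ 0.508

Required noncentrality: δ = z_{0.05} + z_{0.20} = 1.645 + 0.842 = 2.486.
δ = d·√(n/2) ⇒ d = δ/√(n/2) = 2.486/√(48/2) = 0.5075.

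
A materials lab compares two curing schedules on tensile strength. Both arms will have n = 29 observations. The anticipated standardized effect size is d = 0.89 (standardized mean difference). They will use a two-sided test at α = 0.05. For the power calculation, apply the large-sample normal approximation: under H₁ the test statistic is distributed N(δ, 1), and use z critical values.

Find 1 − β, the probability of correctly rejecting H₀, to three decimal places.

Power ≈ 0.924

Noncentrality parameter: λ = d·√(n/2) = 0.89 × √(29/2) = 3.3890
Two-sided α = 0.05 → critical value z_{0.025} = 1.960.
Power = Φ(λ − 1.960) + Φ(−λ − 1.960) = Φ(1.429) + Φ(-5.349) = 0.9235 + 0.0000 = 0.9235.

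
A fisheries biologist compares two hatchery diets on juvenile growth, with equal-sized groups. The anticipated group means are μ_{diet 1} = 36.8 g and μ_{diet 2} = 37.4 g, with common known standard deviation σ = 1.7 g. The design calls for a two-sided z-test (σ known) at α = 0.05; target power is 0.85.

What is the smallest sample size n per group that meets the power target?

Standardized effect: d = |μ_{diet 1} − μ_{diet 2}| / σ = |36.8 − 37.4| / 1.7 = 0.3529
For power 0.85 need Φ(δ − z_{0.025}) = 0.85, so δ = z_{0.025} + z_{0.15} = 1.960 + 1.036 = 2.996.
(For δ > 0 the lower-tail rejection region contributes negligibly to power, so the one-term inversion is standard.)
δ = d·√(n/2) ⇒ n = 2(δ/d)² = 2 × (2.996 / 0.3529)² = 144.15.
Rounding up, n = 145 per group.

n = 145 per group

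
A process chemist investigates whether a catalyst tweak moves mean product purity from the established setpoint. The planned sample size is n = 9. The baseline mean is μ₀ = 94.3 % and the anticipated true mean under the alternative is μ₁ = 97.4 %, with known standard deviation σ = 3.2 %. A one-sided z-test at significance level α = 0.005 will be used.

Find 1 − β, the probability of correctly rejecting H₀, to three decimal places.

Standardized effect: d = |μ₁ − μ₀| / σ = |97.4 − 94.3| / 3.2 = 0.9688
Noncentrality parameter: δ = d·√n = 0.9688 × √9 = 2.9062
One-sided α = 0.005 → critical value z_{0.005} = 2.576.
Power = P(Z > 2.576 − δ) = Φ(0.330) = 0.6295.

Power ≈ 0.629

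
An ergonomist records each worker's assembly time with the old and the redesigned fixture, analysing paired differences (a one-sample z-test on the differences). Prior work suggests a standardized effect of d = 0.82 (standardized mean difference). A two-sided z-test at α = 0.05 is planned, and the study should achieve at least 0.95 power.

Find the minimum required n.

n = 20

For power 0.95 need Φ(δ − z_{0.025}) = 0.95, so δ = z_{0.025} + z_{0.05} = 1.960 + 1.645 = 3.605.
(Ignoring the negligible lower-tail rejection probability gives the usual closed-form inversion.)
δ = d·√n ⇒ n = (δ/d)² = (3.605 / 0.82)² = 19.33.
Round up to the next whole unit.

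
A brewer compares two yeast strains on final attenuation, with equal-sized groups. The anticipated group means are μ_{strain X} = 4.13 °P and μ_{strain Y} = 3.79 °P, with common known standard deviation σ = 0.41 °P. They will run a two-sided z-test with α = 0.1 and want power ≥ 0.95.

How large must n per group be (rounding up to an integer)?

n = 32 per group

Standardized effect: d = |μ_{strain X} − μ_{strain Y}| / σ = |4.13 − 3.79| / 0.41 = 0.8293
For power 0.95 need Φ(δ − z_{0.05}) = 0.95, so δ = z_{0.05} + z_{0.05} = 1.645 + 1.645 = 3.290.
(Ignoring the negligible lower-tail rejection probability gives the usual closed-form inversion.)
δ = d·√(n/2) ⇒ n = 2(δ/d)² = 2 × (3.290 / 0.8293)² = 31.47.
Round up to the next whole unit.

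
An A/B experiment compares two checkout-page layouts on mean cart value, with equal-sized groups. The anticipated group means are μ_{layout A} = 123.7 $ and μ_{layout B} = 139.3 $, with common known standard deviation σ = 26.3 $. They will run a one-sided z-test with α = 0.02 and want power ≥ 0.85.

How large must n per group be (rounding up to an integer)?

n = 55 per group

Standardized effect: d = |μ_{layout A} − μ_{layout B}| / σ = |123.7 − 139.3| / 26.3 = 0.5932
For power 0.85 need Φ(δ − z_{0.02}) = 0.85, so δ = z_{0.02} + z_{0.15} = 2.054 + 1.036 = 3.090.
δ = d·√(n/2) ⇒ n = 2(δ/d)² = 2 × (3.090 / 0.5932)² = 54.28.
Round up to the next whole unit.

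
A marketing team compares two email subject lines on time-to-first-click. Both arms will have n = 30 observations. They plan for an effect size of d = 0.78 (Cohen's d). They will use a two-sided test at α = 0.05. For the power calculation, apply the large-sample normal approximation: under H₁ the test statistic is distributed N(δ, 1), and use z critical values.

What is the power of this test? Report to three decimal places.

Power ≈ 0.856

Noncentrality parameter: λ = d·√(n/2) = 0.78 × √(30/2) = 3.0209
Critical value for a two-sided test at α = 0.05: z_{α/2} = 1.960.
Power = Φ(λ − 1.960) + Φ(−λ − 1.960) = Φ(1.061) + Φ(-4.981) = 0.8556 + 0.0000 = 0.8556.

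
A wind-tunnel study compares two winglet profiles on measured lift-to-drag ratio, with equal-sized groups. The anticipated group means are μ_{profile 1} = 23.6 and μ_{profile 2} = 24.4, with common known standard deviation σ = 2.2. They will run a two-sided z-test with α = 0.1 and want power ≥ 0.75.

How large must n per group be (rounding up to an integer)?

Standardized effect: d = |μ_{profile 1} − μ_{profile 2}| / σ = |23.6 − 24.4| / 2.2 = 0.3636
For power 0.75 need Φ(δ − z_{0.05}) = 0.75, so δ = z_{0.05} + z_{0.25} = 1.645 + 0.674 = 2.319.
(For δ > 0 the lower-tail rejection region contributes negligibly to power, so the one-term inversion is standard.)
δ = d·√(n/2) ⇒ n = 2(δ/d)² = 2 × (2.319 / 0.3636)² = 81.36.
Round up to the next whole unit.

n = 82 per group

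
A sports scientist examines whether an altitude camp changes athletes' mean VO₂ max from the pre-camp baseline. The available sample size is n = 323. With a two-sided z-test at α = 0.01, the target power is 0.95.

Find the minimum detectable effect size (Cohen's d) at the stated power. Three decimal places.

d ≈ 0.235

Need Φ(δ − 2.576) = 0.95, so δ = 2.576 + 1.645 = 4.221.
(Lower-tail contribution to power is negligible for δ > 0.)
δ = d·√n ⇒ d = δ/√n = 4.221/√323 = 0.2348.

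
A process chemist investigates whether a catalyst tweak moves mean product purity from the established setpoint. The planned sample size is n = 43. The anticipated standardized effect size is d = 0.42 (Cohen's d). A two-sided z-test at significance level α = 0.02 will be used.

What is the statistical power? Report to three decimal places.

Power ≈ 0.666

Noncentrality parameter: λ = d·√n = 0.42 × √43 = 2.7541
Two-sided α = 0.02 → critical value z_{0.01} = 2.326.
Power = Φ(λ − 2.326) + Φ(−λ − 2.326) = Φ(0.428) + Φ(-5.080) = 0.6656 + 0.0000 = 0.6656.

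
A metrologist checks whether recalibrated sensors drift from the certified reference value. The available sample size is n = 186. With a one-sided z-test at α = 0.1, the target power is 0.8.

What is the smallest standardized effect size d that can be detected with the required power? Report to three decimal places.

d ≈ 0.156

Need Φ(δ − 1.282) = 0.8, so δ = 1.282 + 0.842 = 2.123.
δ = d·√n ⇒ d = δ/√n = 2.123/√186 = 0.1557.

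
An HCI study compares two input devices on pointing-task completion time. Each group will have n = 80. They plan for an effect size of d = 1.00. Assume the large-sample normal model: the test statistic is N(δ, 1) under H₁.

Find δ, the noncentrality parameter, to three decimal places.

The noncentrality parameter scales effect size by the design's sample-size factor: δ = d·√(n/2) = 1.00 × √(80/2) = 6.3246

δ ≈ 6.325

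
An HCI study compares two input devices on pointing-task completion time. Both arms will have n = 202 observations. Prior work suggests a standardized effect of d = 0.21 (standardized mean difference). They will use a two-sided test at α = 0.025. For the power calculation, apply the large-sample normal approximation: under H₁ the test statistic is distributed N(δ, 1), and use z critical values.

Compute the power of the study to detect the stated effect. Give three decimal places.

Noncentrality parameter: λ = d·√(n/2) = 0.21 × √(202/2) = 2.1105
Two-sided α = 0.025 → critical value z_{0.0125} = 2.241.
Power = Φ(λ − 2.241) + Φ(−λ − 2.241) = Φ(-0.131) + Φ(-4.352) = 0.4479 + 0.0000 = 0.4479.

Power ≈ 0.448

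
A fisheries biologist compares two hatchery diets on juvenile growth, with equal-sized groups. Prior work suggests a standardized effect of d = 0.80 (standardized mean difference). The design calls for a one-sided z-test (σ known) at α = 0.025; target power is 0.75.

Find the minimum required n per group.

n = 22 per group

For power 0.75 need Φ(δ − z_{0.025}) = 0.75, so δ = z_{0.025} + z_{0.25} = 1.960 + 0.674 = 2.634.
δ = d·√(n/2) ⇒ n = 2(δ/d)² = 2 × (2.634 / 0.80)² = 21.69.
Rounding up, n = 22 per group.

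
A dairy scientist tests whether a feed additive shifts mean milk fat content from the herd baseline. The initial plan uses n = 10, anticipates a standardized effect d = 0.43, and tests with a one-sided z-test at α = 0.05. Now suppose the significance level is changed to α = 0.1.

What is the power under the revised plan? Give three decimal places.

δ = d·√n = 0.43 × √10 = 1.3598 (unchanged). New critical value: z_{0.1} = 1.282.
Revised power = P(Z > 1.282 − δ) = Φ(0.078) = 0.5312.

Power ≈ 0.531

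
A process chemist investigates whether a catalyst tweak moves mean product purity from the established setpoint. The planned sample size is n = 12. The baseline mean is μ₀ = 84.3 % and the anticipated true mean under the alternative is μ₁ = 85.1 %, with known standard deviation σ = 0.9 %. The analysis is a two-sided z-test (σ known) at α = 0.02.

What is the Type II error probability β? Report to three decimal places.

Standardized effect: d = |μ₁ − μ₀| / σ = |85.1 − 84.3| / 0.9 = 0.8889
Noncentrality parameter: δ = d·√n = 0.8889 × √12 = 3.0792
Critical value for a two-sided test at α = 0.02: z_{α/2} = 2.326.
Power = Φ(δ − 2.326) + Φ(−δ − 2.326) = Φ(0.753) + Φ(-5.406) = 0.7742 + 0.0000 = 0.7742.
Type II error: β = 1 − power = 1 − 0.7742 = 0.2258.

β ≈ 0.226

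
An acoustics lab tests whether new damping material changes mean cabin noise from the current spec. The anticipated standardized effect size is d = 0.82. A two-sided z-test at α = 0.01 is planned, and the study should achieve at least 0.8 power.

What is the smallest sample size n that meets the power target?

n = 18

For power 0.8 need Φ(δ − z_{0.005}) = 0.8, so δ = z_{0.005} + z_{0.20} = 2.576 + 0.842 = 3.417.
(The Φ(−δ − z_{α/2}) term is vanishingly small for δ > 0 and is dropped in the standard sample-size formula.)
δ = d·√n ⇒ n = (δ/d)² = (3.417 / 0.82)² = 17.37.
Rounding up, n = 18.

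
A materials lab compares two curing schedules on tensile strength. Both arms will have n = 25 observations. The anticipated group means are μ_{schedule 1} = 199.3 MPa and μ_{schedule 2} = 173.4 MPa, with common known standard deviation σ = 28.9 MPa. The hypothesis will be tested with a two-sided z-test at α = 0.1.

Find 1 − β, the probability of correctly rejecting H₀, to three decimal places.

Power ≈ 0.936

Standardized effect: d = |μ_{schedule 1} − μ_{schedule 2}| / σ = |199.3 − 173.4| / 28.9 = 0.8962
Noncentrality parameter: δ = d·√(n/2) = 0.8962 × √(25/2) = 3.1685
Two-sided α = 0.1 → critical value z_{0.05} = 1.645.
Power = Φ(δ − 1.645) + Φ(−δ − 1.645) = Φ(1.524) + Φ(-4.813) = 0.9362 + 0.0000 = 0.9362.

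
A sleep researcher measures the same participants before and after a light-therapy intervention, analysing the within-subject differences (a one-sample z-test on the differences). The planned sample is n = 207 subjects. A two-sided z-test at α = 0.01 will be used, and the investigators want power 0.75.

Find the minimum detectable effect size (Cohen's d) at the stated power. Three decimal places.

Required noncentrality: δ = z_{0.005} + z_{0.25} = 2.576 + 0.674 = 3.250.
(The second rejection-region term Φ(−δ − z_{α/2}) is negligible and dropped.)
δ = d·√n ⇒ d = δ/√n = 3.250/√207 = 0.2259.

d ≈ 0.226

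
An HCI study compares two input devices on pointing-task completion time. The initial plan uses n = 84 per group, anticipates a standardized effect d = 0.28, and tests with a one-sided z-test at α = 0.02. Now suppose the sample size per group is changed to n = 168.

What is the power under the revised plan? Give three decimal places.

With n = 168 per group: δ = d·√(n/2) = 0.28 × √(168/2) = 2.5662. Critical value z_{0.02} = 2.054.
Revised power = P(Z > 2.054 − δ) = Φ(0.512) = 0.6958.

Power ≈ 0.696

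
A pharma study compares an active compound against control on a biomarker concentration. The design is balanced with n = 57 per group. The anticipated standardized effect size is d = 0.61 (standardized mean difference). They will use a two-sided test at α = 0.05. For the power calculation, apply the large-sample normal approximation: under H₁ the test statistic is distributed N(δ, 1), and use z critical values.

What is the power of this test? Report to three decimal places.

Power ≈ 0.903

Noncentrality parameter: δ = d·√(n/2) = 0.61 × √(57/2) = 3.2565
Two-sided α = 0.05 → critical value z_{0.025} = 1.960.
Power = Φ(δ − 1.960) + Φ(−δ − 1.960) = Φ(1.297) + Φ(-5.216) = 0.9026 + 0.0000 = 0.9026.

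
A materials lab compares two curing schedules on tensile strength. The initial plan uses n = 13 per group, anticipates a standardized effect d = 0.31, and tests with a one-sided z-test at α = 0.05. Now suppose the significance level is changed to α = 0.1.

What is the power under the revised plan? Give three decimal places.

Power ≈ 0.312

δ = d·√(n/2) = 0.31 × √(13/2) = 0.7903 (unchanged). New critical value: z_{0.1} = 1.282.
Revised power = Φ(δ − 1.282) = Φ(-0.491) = 0.3116.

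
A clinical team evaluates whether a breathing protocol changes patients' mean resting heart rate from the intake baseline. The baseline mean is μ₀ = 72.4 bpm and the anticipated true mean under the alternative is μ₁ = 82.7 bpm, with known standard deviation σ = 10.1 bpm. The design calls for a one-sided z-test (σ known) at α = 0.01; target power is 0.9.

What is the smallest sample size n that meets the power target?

n = 13

Standardized effect: d = |μ₁ − μ₀| / σ = |82.7 − 72.4| / 10.1 = 1.0198
For power 0.9 need Φ(δ − z_{0.01}) = 0.9, so δ = z_{0.01} + z_{0.10} = 2.326 + 1.282 = 3.608.
δ = d·√n ⇒ n = (δ/d)² = (3.608 / 1.0198)² = 12.52.
Rounding up, n = 13.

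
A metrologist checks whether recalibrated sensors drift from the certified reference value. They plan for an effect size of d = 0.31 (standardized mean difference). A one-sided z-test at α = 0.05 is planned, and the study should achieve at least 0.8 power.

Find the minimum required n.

n = 65

For power 0.8 need Φ(δ − z_{0.05}) = 0.8, so δ = z_{0.05} + z_{0.20} = 1.645 + 0.842 = 2.486.
δ = d·√n ⇒ n = (δ/d)² = (2.486 / 0.31)² = 64.33.
Rounding up, n = 65.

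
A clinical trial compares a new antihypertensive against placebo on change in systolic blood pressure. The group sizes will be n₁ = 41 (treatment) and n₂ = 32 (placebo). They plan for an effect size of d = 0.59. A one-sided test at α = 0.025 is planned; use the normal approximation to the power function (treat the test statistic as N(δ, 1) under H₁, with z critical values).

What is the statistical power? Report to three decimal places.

Noncentrality parameter: δ = d / √(1/n₁ + 1/n₂) = 0.59 / √(1/41 + 1/32) = 2.5013
Critical value for a one-sided test at α = 0.025: z_α = 1.960.
Power = Φ(δ − 1.960) = Φ(0.541) = 0.7058.

Power ≈ 0.706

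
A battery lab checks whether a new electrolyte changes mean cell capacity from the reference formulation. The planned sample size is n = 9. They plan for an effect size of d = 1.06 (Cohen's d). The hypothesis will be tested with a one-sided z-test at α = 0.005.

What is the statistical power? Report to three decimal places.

Power ≈ 0.727

Noncentrality parameter: δ = d·√n = 1.06 × √9 = 3.1800
One-sided α = 0.005 → critical value z_{0.005} = 2.576.
Power = P(Z > 2.576 − δ) = Φ(0.604) = 0.7271.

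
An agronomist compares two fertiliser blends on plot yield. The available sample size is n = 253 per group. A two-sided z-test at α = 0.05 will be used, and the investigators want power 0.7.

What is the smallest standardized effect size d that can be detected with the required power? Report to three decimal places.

d ≈ 0.221

Need Φ(δ − 1.960) = 0.7, so δ = 1.960 + 0.524 = 2.484.
(Lower-tail contribution to power is negligible for δ > 0.)
δ = d·√(n/2) ⇒ d = δ/√(n/2) = 2.484/√(253/2) = 0.2209.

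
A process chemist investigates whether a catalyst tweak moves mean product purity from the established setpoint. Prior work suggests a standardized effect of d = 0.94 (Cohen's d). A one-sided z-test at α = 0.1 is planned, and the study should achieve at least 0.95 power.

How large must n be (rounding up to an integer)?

Set Φ(δ − 1.282) = 0.95; then δ − 1.282 = Φ⁻¹(0.95) = 1.645, giving δ = 2.926.
δ = d·√n ⇒ n = (δ/d)² = (2.926 / 0.94)² = 9.69.
Rounding up, n = 10.

n = 10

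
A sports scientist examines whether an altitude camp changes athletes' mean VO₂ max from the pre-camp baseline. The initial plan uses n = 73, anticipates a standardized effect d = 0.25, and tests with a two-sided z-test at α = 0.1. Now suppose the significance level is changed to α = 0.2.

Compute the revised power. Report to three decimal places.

δ = d·√n = 0.25 × √73 = 2.1360 (unchanged). New critical value: z_{0.1} = 1.282.
Revised power = Φ(δ − 1.282) + Φ(−δ − 1.282) = Φ(0.854) + Φ(-3.418) = 0.8036 + 0.0003 = 0.8039.

Power ≈ 0.804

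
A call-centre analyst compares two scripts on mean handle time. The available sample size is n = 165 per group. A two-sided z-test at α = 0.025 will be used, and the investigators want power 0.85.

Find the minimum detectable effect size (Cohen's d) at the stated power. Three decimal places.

d ≈ 0.361

Need Φ(δ − 2.241) = 0.85, so δ = 2.241 + 1.036 = 3.278.
(The second rejection-region term Φ(−δ − z_{α/2}) is negligible and dropped.)
δ = d·√(n/2) ⇒ d = δ/√(n/2) = 3.278/√(165/2) = 0.3609.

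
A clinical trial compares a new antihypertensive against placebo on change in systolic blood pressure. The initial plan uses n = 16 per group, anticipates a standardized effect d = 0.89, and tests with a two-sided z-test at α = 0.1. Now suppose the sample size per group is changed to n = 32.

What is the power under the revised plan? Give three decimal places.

With n = 32 per group: δ = d·√(n/2) = 0.89 × √(32/2) = 3.5600. Critical value z_{0.05} = 1.645.
Revised power = Φ(δ − 1.645) + Φ(−δ − 1.645) = Φ(1.915) + Φ(-5.205) = 0.9723 + 0.0000 = 0.9723.

Power ≈ 0.972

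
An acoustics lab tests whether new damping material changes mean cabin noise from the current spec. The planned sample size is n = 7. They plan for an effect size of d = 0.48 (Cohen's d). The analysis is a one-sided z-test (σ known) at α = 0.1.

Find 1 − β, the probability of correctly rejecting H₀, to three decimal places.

Power ≈ 0.495

Noncentrality parameter: δ = d·√n = 0.48 × √7 = 1.2700
Critical value for a one-sided test at α = 0.1: z_α = 1.282.
Power = Φ(δ − 1.282) = Φ(-0.012) = 0.4954.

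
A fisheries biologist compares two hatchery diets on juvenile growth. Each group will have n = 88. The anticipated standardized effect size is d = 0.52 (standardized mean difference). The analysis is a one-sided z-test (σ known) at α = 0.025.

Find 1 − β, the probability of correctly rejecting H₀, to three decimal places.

Noncentrality parameter: δ = d·√(n/2) = 0.52 × √(88/2) = 3.4493
Critical value for a one-sided test at α = 0.025: z_α = 1.960.
Power = Φ(δ − 1.960) = Φ(1.489) = 0.9318.

Power ≈ 0.932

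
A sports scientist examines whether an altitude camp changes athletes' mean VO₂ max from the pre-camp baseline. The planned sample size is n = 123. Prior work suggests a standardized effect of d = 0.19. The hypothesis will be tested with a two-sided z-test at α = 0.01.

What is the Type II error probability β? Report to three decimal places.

β ≈ 0.680

Noncentrality parameter: λ = d·√n = 0.19 × √123 = 2.1072
Critical value for a two-sided test at α = 0.01: z_{α/2} = 2.576.
Power = Φ(λ − 2.576) + Φ(−λ − 2.576) = Φ(-0.469) + Φ(-4.683) = 0.3197 + 0.0000 = 0.3197.
Type II error: β = 1 − power = 1 − 0.3197 = 0.6803.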